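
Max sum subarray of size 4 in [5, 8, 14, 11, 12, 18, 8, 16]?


[0:4]: 38
[1:5]: 45
[2:6]: 55
[3:7]: 49
[4:8]: 54

Max: 55 at [2:6]


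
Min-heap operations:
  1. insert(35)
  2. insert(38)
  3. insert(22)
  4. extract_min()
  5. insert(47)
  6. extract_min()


insert(35) -> [35]
insert(38) -> [35, 38]
insert(22) -> [22, 38, 35]
extract_min()->22, [35, 38]
insert(47) -> [35, 38, 47]
extract_min()->35, [38, 47]

Final heap: [38, 47]


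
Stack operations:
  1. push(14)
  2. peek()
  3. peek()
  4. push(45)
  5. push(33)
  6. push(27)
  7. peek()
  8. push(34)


push(14) -> [14]
peek()->14
peek()->14
push(45) -> [14, 45]
push(33) -> [14, 45, 33]
push(27) -> [14, 45, 33, 27]
peek()->27
push(34) -> [14, 45, 33, 27, 34]

Final stack: [14, 45, 33, 27, 34]


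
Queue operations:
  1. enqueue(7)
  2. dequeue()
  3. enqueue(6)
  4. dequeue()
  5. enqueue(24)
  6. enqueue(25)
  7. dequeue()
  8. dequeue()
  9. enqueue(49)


enqueue(7) -> [7]
dequeue()->7, []
enqueue(6) -> [6]
dequeue()->6, []
enqueue(24) -> [24]
enqueue(25) -> [24, 25]
dequeue()->24, [25]
dequeue()->25, []
enqueue(49) -> [49]

Final queue: [49]


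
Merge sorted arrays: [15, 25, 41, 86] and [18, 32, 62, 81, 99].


Take 15 from A
Take 18 from B
Take 25 from A
Take 32 from B
Take 41 from A
Take 62 from B
Take 81 from B
Take 86 from A

Merged: [15, 18, 25, 32, 41, 62, 81, 86, 99]


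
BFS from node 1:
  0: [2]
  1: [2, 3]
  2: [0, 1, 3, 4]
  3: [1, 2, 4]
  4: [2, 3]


Visit 1, enqueue [2, 3]
Visit 2, enqueue [0, 4]
Visit 3, enqueue []
Visit 0, enqueue []
Visit 4, enqueue []

BFS order: [1, 2, 3, 0, 4]


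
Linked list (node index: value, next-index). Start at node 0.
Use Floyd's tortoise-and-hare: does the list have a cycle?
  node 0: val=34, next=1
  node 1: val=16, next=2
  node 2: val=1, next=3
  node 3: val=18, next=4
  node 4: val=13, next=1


Floyd's tortoise (slow, +1) and hare (fast, +2):
  init: slow=0, fast=0
  step 1: slow=1, fast=2
  step 2: slow=2, fast=4
  step 3: slow=3, fast=2
  step 4: slow=4, fast=4
  slow == fast at node 4: cycle detected

Cycle: yes


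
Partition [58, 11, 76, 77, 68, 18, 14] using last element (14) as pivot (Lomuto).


Pivot: 14
  11 <= 14: swap -> [11, 58, 76, 77, 68, 18, 14]
Place pivot at 1: [11, 14, 76, 77, 68, 18, 58]

Partitioned: [11, 14, 76, 77, 68, 18, 58]


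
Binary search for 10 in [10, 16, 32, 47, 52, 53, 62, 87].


Step 1: lo=0, hi=7, mid=3, val=47
Step 2: lo=0, hi=2, mid=1, val=16
Step 3: lo=0, hi=0, mid=0, val=10

Found at index 0


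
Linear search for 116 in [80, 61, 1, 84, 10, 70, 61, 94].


i=0: 80!=116
i=1: 61!=116
i=2: 1!=116
i=3: 84!=116
i=4: 10!=116
i=5: 70!=116
i=6: 61!=116
i=7: 94!=116

Not found, 8 comps


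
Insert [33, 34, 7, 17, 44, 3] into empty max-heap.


Insert 33: [33]
Insert 34: [34, 33]
Insert 7: [34, 33, 7]
Insert 17: [34, 33, 7, 17]
Insert 44: [44, 34, 7, 17, 33]
Insert 3: [44, 34, 7, 17, 33, 3]

Final heap: [44, 34, 7, 17, 33, 3]


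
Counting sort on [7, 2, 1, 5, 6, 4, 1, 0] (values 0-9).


Input: [7, 2, 1, 5, 6, 4, 1, 0]
Counts: [1, 2, 1, 0, 1, 1, 1, 1, 0, 0]

Sorted: [0, 1, 1, 2, 4, 5, 6, 7]


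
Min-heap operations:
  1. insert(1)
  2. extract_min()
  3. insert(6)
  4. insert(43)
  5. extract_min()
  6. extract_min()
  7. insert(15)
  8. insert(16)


insert(1) -> [1]
extract_min()->1, []
insert(6) -> [6]
insert(43) -> [6, 43]
extract_min()->6, [43]
extract_min()->43, []
insert(15) -> [15]
insert(16) -> [15, 16]

Final heap: [15, 16]


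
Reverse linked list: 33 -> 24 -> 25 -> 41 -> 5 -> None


Step 1: curr=33, set curr.next=prev(None) | reversed so far: 33
Step 2: curr=24, set curr.next=prev(33) | reversed so far: 24 -> 33
Step 3: curr=25, set curr.next=prev(24) | reversed so far: 25 -> 24 -> 33
Step 4: curr=41, set curr.next=prev(25) | reversed so far: 41 -> 25 -> 24 -> 33
Step 5: curr=5, set curr.next=prev(41) | reversed so far: 5 -> 41 -> 25 -> 24 -> 33

5 -> 41 -> 25 -> 24 -> 33 -> None


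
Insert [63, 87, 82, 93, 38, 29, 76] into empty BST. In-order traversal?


Insert 63: root
Insert 87: R from 63
Insert 82: R from 63 -> L from 87
Insert 93: R from 63 -> R from 87
Insert 38: L from 63
Insert 29: L from 63 -> L from 38
Insert 76: R from 63 -> L from 87 -> L from 82

In-order: [29, 38, 63, 76, 82, 87, 93]


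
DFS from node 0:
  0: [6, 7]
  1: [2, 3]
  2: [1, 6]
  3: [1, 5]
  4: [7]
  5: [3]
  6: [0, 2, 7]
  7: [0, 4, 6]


Visit 0, push [7, 6]
Visit 6, push [7, 2]
Visit 2, push [1]
Visit 1, push [3]
Visit 3, push [5]
Visit 5, push []
Visit 7, push [4]
Visit 4, push []

DFS order: [0, 6, 2, 1, 3, 5, 7, 4]


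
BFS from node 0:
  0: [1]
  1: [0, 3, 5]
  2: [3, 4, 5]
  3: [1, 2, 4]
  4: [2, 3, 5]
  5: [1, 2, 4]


Visit 0, enqueue [1]
Visit 1, enqueue [3, 5]
Visit 3, enqueue [2, 4]
Visit 5, enqueue []
Visit 2, enqueue []
Visit 4, enqueue []

BFS order: [0, 1, 3, 5, 2, 4]


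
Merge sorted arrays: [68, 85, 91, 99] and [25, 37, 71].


Take 25 from B
Take 37 from B
Take 68 from A
Take 71 from B

Merged: [25, 37, 68, 71, 85, 91, 99]


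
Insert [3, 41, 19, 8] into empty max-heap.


Insert 3: [3]
Insert 41: [41, 3]
Insert 19: [41, 3, 19]
Insert 8: [41, 8, 19, 3]

Final heap: [41, 8, 19, 3]


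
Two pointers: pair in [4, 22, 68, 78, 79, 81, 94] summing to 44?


lo=0(4)+hi=6(94)=98
lo=0(4)+hi=5(81)=85
lo=0(4)+hi=4(79)=83
lo=0(4)+hi=3(78)=82
lo=0(4)+hi=2(68)=72
lo=0(4)+hi=1(22)=26

No pair found


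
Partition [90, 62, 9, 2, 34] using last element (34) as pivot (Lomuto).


Pivot: 34
  9 <= 34: swap -> [9, 62, 90, 2, 34]
  2 <= 34: swap -> [9, 2, 90, 62, 34]
Place pivot at 2: [9, 2, 34, 62, 90]

Partitioned: [9, 2, 34, 62, 90]


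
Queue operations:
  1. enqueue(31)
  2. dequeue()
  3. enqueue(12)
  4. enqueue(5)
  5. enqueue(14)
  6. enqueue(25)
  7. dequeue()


enqueue(31) -> [31]
dequeue()->31, []
enqueue(12) -> [12]
enqueue(5) -> [12, 5]
enqueue(14) -> [12, 5, 14]
enqueue(25) -> [12, 5, 14, 25]
dequeue()->12, [5, 14, 25]

Final queue: [5, 14, 25]


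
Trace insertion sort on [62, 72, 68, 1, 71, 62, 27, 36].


Initial: [62, 72, 68, 1, 71, 62, 27, 36]
Insert 72: [62, 72, 68, 1, 71, 62, 27, 36]
Insert 68: [62, 68, 72, 1, 71, 62, 27, 36]
Insert 1: [1, 62, 68, 72, 71, 62, 27, 36]
Insert 71: [1, 62, 68, 71, 72, 62, 27, 36]
Insert 62: [1, 62, 62, 68, 71, 72, 27, 36]
Insert 27: [1, 27, 62, 62, 68, 71, 72, 36]
Insert 36: [1, 27, 36, 62, 62, 68, 71, 72]

Sorted: [1, 27, 36, 62, 62, 68, 71, 72]


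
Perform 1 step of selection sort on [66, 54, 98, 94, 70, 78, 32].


Initial: [66, 54, 98, 94, 70, 78, 32]
Step 1: min=32 at 6
  Swap: [32, 54, 98, 94, 70, 78, 66]

After 1 step: [32, 54, 98, 94, 70, 78, 66]


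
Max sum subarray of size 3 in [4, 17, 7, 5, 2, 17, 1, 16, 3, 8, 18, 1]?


[0:3]: 28
[1:4]: 29
[2:5]: 14
[3:6]: 24
[4:7]: 20
[5:8]: 34
[6:9]: 20
[7:10]: 27
[8:11]: 29
[9:12]: 27

Max: 34 at [5:8]


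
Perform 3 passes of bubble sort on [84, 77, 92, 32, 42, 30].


Initial: [84, 77, 92, 32, 42, 30]
Pass 1: [77, 84, 32, 42, 30, 92] (4 swaps)
Pass 2: [77, 32, 42, 30, 84, 92] (3 swaps)
Pass 3: [32, 42, 30, 77, 84, 92] (3 swaps)

After 3 passes: [32, 42, 30, 77, 84, 92]


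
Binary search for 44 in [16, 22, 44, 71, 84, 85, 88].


Step 1: lo=0, hi=6, mid=3, val=71
Step 2: lo=0, hi=2, mid=1, val=22
Step 3: lo=2, hi=2, mid=2, val=44

Found at index 2


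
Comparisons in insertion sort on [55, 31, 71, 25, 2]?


Algorithm: insertion sort
Input: [55, 31, 71, 25, 2]
Sorted: [2, 25, 31, 55, 71]

9


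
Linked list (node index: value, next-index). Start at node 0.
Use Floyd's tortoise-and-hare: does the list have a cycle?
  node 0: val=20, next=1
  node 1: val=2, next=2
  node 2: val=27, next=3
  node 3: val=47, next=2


Floyd's tortoise (slow, +1) and hare (fast, +2):
  init: slow=0, fast=0
  step 1: slow=1, fast=2
  step 2: slow=2, fast=2
  slow == fast at node 2: cycle detected

Cycle: yes


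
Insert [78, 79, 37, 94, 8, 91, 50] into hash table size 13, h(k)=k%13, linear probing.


Insert 78: h=0 -> slot 0
Insert 79: h=1 -> slot 1
Insert 37: h=11 -> slot 11
Insert 94: h=3 -> slot 3
Insert 8: h=8 -> slot 8
Insert 91: h=0, 2 probes -> slot 2
Insert 50: h=11, 1 probes -> slot 12

Table: [78, 79, 91, 94, None, None, None, None, 8, None, None, 37, 50]


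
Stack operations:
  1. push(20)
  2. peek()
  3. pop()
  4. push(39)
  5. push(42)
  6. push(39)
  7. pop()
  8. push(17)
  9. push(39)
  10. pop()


push(20) -> [20]
peek()->20
pop()->20, []
push(39) -> [39]
push(42) -> [39, 42]
push(39) -> [39, 42, 39]
pop()->39, [39, 42]
push(17) -> [39, 42, 17]
push(39) -> [39, 42, 17, 39]
pop()->39, [39, 42, 17]

Final stack: [39, 42, 17]


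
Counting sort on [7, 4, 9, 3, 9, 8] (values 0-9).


Input: [7, 4, 9, 3, 9, 8]
Counts: [0, 0, 0, 1, 1, 0, 0, 1, 1, 2]

Sorted: [3, 4, 7, 8, 9, 9]


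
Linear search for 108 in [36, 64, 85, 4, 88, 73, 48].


i=0: 36!=108
i=1: 64!=108
i=2: 85!=108
i=3: 4!=108
i=4: 88!=108
i=5: 73!=108
i=6: 48!=108

Not found, 7 comps


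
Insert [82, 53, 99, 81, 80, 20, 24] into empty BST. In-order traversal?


Insert 82: root
Insert 53: L from 82
Insert 99: R from 82
Insert 81: L from 82 -> R from 53
Insert 80: L from 82 -> R from 53 -> L from 81
Insert 20: L from 82 -> L from 53
Insert 24: L from 82 -> L from 53 -> R from 20

In-order: [20, 24, 53, 80, 81, 82, 99]


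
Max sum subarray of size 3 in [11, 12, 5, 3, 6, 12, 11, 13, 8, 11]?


[0:3]: 28
[1:4]: 20
[2:5]: 14
[3:6]: 21
[4:7]: 29
[5:8]: 36
[6:9]: 32
[7:10]: 32

Max: 36 at [5:8]


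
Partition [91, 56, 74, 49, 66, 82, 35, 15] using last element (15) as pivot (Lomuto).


Pivot: 15
Place pivot at 0: [15, 56, 74, 49, 66, 82, 35, 91]

Partitioned: [15, 56, 74, 49, 66, 82, 35, 91]


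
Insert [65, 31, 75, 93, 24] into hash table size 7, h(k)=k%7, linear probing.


Insert 65: h=2 -> slot 2
Insert 31: h=3 -> slot 3
Insert 75: h=5 -> slot 5
Insert 93: h=2, 2 probes -> slot 4
Insert 24: h=3, 3 probes -> slot 6

Table: [None, None, 65, 31, 93, 75, 24]


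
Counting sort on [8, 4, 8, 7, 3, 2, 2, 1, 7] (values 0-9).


Input: [8, 4, 8, 7, 3, 2, 2, 1, 7]
Counts: [0, 1, 2, 1, 1, 0, 0, 2, 2, 0]

Sorted: [1, 2, 2, 3, 4, 7, 7, 8, 8]


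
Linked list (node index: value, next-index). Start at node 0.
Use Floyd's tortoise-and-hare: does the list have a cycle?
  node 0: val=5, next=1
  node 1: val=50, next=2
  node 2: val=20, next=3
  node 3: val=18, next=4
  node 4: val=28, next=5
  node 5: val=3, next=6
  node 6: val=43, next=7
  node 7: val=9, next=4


Floyd's tortoise (slow, +1) and hare (fast, +2):
  init: slow=0, fast=0
  step 1: slow=1, fast=2
  step 2: slow=2, fast=4
  step 3: slow=3, fast=6
  step 4: slow=4, fast=4
  slow == fast at node 4: cycle detected

Cycle: yes


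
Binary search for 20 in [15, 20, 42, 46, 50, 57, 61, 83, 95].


Step 1: lo=0, hi=8, mid=4, val=50
Step 2: lo=0, hi=3, mid=1, val=20

Found at index 1


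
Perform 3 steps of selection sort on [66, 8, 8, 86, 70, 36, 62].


Initial: [66, 8, 8, 86, 70, 36, 62]
Step 1: min=8 at 1
  Swap: [8, 66, 8, 86, 70, 36, 62]
Step 2: min=8 at 2
  Swap: [8, 8, 66, 86, 70, 36, 62]
Step 3: min=36 at 5
  Swap: [8, 8, 36, 86, 70, 66, 62]

After 3 steps: [8, 8, 36, 86, 70, 66, 62]


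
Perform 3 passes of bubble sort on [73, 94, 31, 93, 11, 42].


Initial: [73, 94, 31, 93, 11, 42]
Pass 1: [73, 31, 93, 11, 42, 94] (4 swaps)
Pass 2: [31, 73, 11, 42, 93, 94] (3 swaps)
Pass 3: [31, 11, 42, 73, 93, 94] (2 swaps)

After 3 passes: [31, 11, 42, 73, 93, 94]


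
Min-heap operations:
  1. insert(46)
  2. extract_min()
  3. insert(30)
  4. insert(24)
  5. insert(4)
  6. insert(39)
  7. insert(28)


insert(46) -> [46]
extract_min()->46, []
insert(30) -> [30]
insert(24) -> [24, 30]
insert(4) -> [4, 30, 24]
insert(39) -> [4, 30, 24, 39]
insert(28) -> [4, 28, 24, 39, 30]

Final heap: [4, 28, 24, 39, 30]


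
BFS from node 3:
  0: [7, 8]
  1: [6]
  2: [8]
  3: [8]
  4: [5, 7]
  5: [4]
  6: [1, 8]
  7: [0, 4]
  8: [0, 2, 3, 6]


Visit 3, enqueue [8]
Visit 8, enqueue [0, 2, 6]
Visit 0, enqueue [7]
Visit 2, enqueue []
Visit 6, enqueue [1]
Visit 7, enqueue [4]
Visit 1, enqueue []
Visit 4, enqueue [5]
Visit 5, enqueue []

BFS order: [3, 8, 0, 2, 6, 7, 1, 4, 5]


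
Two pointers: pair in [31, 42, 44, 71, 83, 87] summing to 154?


lo=0(31)+hi=5(87)=118
lo=1(42)+hi=5(87)=129
lo=2(44)+hi=5(87)=131
lo=3(71)+hi=5(87)=158
lo=3(71)+hi=4(83)=154

Yes: 71+83=154


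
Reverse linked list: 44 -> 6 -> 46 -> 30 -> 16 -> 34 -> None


Step 1: curr=44, set curr.next=prev(None) | reversed so far: 44
Step 2: curr=6, set curr.next=prev(44) | reversed so far: 6 -> 44
Step 3: curr=46, set curr.next=prev(6) | reversed so far: 46 -> 6 -> 44
Step 4: curr=30, set curr.next=prev(46) | reversed so far: 30 -> 46 -> 6 -> 44
Step 5: curr=16, set curr.next=prev(30) | reversed so far: 16 -> 30 -> 46 -> 6 -> 44
Step 6: curr=34, set curr.next=prev(16) | reversed so far: 34 -> 16 -> 30 -> 46 -> 6 -> 44

34 -> 16 -> 30 -> 46 -> 6 -> 44 -> None


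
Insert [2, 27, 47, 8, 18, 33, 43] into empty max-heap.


Insert 2: [2]
Insert 27: [27, 2]
Insert 47: [47, 2, 27]
Insert 8: [47, 8, 27, 2]
Insert 18: [47, 18, 27, 2, 8]
Insert 33: [47, 18, 33, 2, 8, 27]
Insert 43: [47, 18, 43, 2, 8, 27, 33]

Final heap: [47, 18, 43, 2, 8, 27, 33]


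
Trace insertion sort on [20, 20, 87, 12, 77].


Initial: [20, 20, 87, 12, 77]
Insert 20: [20, 20, 87, 12, 77]
Insert 87: [20, 20, 87, 12, 77]
Insert 12: [12, 20, 20, 87, 77]
Insert 77: [12, 20, 20, 77, 87]

Sorted: [12, 20, 20, 77, 87]


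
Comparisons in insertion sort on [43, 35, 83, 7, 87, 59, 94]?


Algorithm: insertion sort
Input: [43, 35, 83, 7, 87, 59, 94]
Sorted: [7, 35, 43, 59, 83, 87, 94]

10


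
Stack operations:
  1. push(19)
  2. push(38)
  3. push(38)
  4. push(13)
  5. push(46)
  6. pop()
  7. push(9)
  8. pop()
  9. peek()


push(19) -> [19]
push(38) -> [19, 38]
push(38) -> [19, 38, 38]
push(13) -> [19, 38, 38, 13]
push(46) -> [19, 38, 38, 13, 46]
pop()->46, [19, 38, 38, 13]
push(9) -> [19, 38, 38, 13, 9]
pop()->9, [19, 38, 38, 13]
peek()->13

Final stack: [19, 38, 38, 13]


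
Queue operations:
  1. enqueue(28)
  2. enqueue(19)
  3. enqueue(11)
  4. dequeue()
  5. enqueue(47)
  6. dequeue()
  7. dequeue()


enqueue(28) -> [28]
enqueue(19) -> [28, 19]
enqueue(11) -> [28, 19, 11]
dequeue()->28, [19, 11]
enqueue(47) -> [19, 11, 47]
dequeue()->19, [11, 47]
dequeue()->11, [47]

Final queue: [47]


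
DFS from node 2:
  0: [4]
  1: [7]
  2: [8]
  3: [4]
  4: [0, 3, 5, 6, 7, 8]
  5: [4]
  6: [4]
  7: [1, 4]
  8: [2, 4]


Visit 2, push [8]
Visit 8, push [4]
Visit 4, push [7, 6, 5, 3, 0]
Visit 0, push []
Visit 3, push []
Visit 5, push []
Visit 6, push []
Visit 7, push [1]
Visit 1, push []

DFS order: [2, 8, 4, 0, 3, 5, 6, 7, 1]


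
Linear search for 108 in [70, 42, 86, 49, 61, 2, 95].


i=0: 70!=108
i=1: 42!=108
i=2: 86!=108
i=3: 49!=108
i=4: 61!=108
i=5: 2!=108
i=6: 95!=108

Not found, 7 comps


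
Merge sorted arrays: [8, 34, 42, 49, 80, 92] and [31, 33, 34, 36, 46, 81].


Take 8 from A
Take 31 from B
Take 33 from B
Take 34 from A
Take 34 from B
Take 36 from B
Take 42 from A
Take 46 from B
Take 49 from A
Take 80 from A
Take 81 from B

Merged: [8, 31, 33, 34, 34, 36, 42, 46, 49, 80, 81, 92]


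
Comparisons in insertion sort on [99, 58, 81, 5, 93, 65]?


Algorithm: insertion sort
Input: [99, 58, 81, 5, 93, 65]
Sorted: [5, 58, 65, 81, 93, 99]

12


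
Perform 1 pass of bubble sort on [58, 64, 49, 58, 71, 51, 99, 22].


Initial: [58, 64, 49, 58, 71, 51, 99, 22]
Pass 1: [58, 49, 58, 64, 51, 71, 22, 99] (4 swaps)

After 1 pass: [58, 49, 58, 64, 51, 71, 22, 99]


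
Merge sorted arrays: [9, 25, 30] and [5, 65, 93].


Take 5 from B
Take 9 from A
Take 25 from A
Take 30 from A

Merged: [5, 9, 25, 30, 65, 93]


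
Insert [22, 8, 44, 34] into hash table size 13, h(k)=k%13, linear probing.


Insert 22: h=9 -> slot 9
Insert 8: h=8 -> slot 8
Insert 44: h=5 -> slot 5
Insert 34: h=8, 2 probes -> slot 10

Table: [None, None, None, None, None, 44, None, None, 8, 22, 34, None, None]


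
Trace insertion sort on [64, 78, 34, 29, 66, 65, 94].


Initial: [64, 78, 34, 29, 66, 65, 94]
Insert 78: [64, 78, 34, 29, 66, 65, 94]
Insert 34: [34, 64, 78, 29, 66, 65, 94]
Insert 29: [29, 34, 64, 78, 66, 65, 94]
Insert 66: [29, 34, 64, 66, 78, 65, 94]
Insert 65: [29, 34, 64, 65, 66, 78, 94]
Insert 94: [29, 34, 64, 65, 66, 78, 94]

Sorted: [29, 34, 64, 65, 66, 78, 94]


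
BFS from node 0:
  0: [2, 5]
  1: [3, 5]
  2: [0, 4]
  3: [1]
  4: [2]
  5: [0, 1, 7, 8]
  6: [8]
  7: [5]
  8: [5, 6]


Visit 0, enqueue [2, 5]
Visit 2, enqueue [4]
Visit 5, enqueue [1, 7, 8]
Visit 4, enqueue []
Visit 1, enqueue [3]
Visit 7, enqueue []
Visit 8, enqueue [6]
Visit 3, enqueue []
Visit 6, enqueue []

BFS order: [0, 2, 5, 4, 1, 7, 8, 3, 6]


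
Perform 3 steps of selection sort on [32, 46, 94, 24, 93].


Initial: [32, 46, 94, 24, 93]
Step 1: min=24 at 3
  Swap: [24, 46, 94, 32, 93]
Step 2: min=32 at 3
  Swap: [24, 32, 94, 46, 93]
Step 3: min=46 at 3
  Swap: [24, 32, 46, 94, 93]

After 3 steps: [24, 32, 46, 94, 93]


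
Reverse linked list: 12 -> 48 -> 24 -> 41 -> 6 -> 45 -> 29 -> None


Step 1: curr=12, set curr.next=prev(None) | reversed so far: 12
Step 2: curr=48, set curr.next=prev(12) | reversed so far: 48 -> 12
Step 3: curr=24, set curr.next=prev(48) | reversed so far: 24 -> 48 -> 12
Step 4: curr=41, set curr.next=prev(24) | reversed so far: 41 -> 24 -> 48 -> 12
Step 5: curr=6, set curr.next=prev(41) | reversed so far: 6 -> 41 -> 24 -> 48 -> 12
Step 6: curr=45, set curr.next=prev(6) | reversed so far: 45 -> 6 -> 41 -> 24 -> 48 -> 12
Step 7: curr=29, set curr.next=prev(45) | reversed so far: 29 -> 45 -> 6 -> 41 -> 24 -> 48 -> 12

29 -> 45 -> 6 -> 41 -> 24 -> 48 -> 12 -> None


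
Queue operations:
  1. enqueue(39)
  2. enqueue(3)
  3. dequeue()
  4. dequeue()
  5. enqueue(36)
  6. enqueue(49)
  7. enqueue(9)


enqueue(39) -> [39]
enqueue(3) -> [39, 3]
dequeue()->39, [3]
dequeue()->3, []
enqueue(36) -> [36]
enqueue(49) -> [36, 49]
enqueue(9) -> [36, 49, 9]

Final queue: [36, 49, 9]


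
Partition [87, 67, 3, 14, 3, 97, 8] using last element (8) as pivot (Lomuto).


Pivot: 8
  3 <= 8: swap -> [3, 67, 87, 14, 3, 97, 8]
  3 <= 8: swap -> [3, 3, 87, 14, 67, 97, 8]
Place pivot at 2: [3, 3, 8, 14, 67, 97, 87]

Partitioned: [3, 3, 8, 14, 67, 97, 87]


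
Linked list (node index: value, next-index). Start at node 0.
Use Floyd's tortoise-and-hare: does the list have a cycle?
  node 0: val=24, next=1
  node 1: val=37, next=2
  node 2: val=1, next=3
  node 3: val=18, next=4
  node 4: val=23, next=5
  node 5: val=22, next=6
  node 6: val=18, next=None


Floyd's tortoise (slow, +1) and hare (fast, +2):
  init: slow=0, fast=0
  step 1: slow=1, fast=2
  step 2: slow=2, fast=4
  step 3: slow=3, fast=6
  step 4: fast -> None, no cycle

Cycle: no


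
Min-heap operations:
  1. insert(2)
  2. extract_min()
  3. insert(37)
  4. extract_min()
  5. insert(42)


insert(2) -> [2]
extract_min()->2, []
insert(37) -> [37]
extract_min()->37, []
insert(42) -> [42]

Final heap: [42]


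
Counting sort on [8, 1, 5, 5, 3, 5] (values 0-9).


Input: [8, 1, 5, 5, 3, 5]
Counts: [0, 1, 0, 1, 0, 3, 0, 0, 1, 0]

Sorted: [1, 3, 5, 5, 5, 8]


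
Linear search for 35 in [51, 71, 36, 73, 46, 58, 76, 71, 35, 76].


i=0: 51!=35
i=1: 71!=35
i=2: 36!=35
i=3: 73!=35
i=4: 46!=35
i=5: 58!=35
i=6: 76!=35
i=7: 71!=35
i=8: 35==35 found!

Found at 8, 9 comps


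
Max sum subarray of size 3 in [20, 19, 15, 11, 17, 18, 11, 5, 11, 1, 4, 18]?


[0:3]: 54
[1:4]: 45
[2:5]: 43
[3:6]: 46
[4:7]: 46
[5:8]: 34
[6:9]: 27
[7:10]: 17
[8:11]: 16
[9:12]: 23

Max: 54 at [0:3]


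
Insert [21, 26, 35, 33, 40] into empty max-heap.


Insert 21: [21]
Insert 26: [26, 21]
Insert 35: [35, 21, 26]
Insert 33: [35, 33, 26, 21]
Insert 40: [40, 35, 26, 21, 33]

Final heap: [40, 35, 26, 21, 33]


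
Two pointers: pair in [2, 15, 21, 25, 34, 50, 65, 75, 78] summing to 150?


lo=0(2)+hi=8(78)=80
lo=1(15)+hi=8(78)=93
lo=2(21)+hi=8(78)=99
lo=3(25)+hi=8(78)=103
lo=4(34)+hi=8(78)=112
lo=5(50)+hi=8(78)=128
lo=6(65)+hi=8(78)=143
lo=7(75)+hi=8(78)=153

No pair found


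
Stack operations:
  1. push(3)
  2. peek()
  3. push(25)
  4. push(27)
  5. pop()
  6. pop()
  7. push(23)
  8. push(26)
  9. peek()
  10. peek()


push(3) -> [3]
peek()->3
push(25) -> [3, 25]
push(27) -> [3, 25, 27]
pop()->27, [3, 25]
pop()->25, [3]
push(23) -> [3, 23]
push(26) -> [3, 23, 26]
peek()->26
peek()->26

Final stack: [3, 23, 26]


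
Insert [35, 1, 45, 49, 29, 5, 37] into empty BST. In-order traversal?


Insert 35: root
Insert 1: L from 35
Insert 45: R from 35
Insert 49: R from 35 -> R from 45
Insert 29: L from 35 -> R from 1
Insert 5: L from 35 -> R from 1 -> L from 29
Insert 37: R from 35 -> L from 45

In-order: [1, 5, 29, 35, 37, 45, 49]


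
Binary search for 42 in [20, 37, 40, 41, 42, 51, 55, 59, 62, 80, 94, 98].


Step 1: lo=0, hi=11, mid=5, val=51
Step 2: lo=0, hi=4, mid=2, val=40
Step 3: lo=3, hi=4, mid=3, val=41
Step 4: lo=4, hi=4, mid=4, val=42

Found at index 4


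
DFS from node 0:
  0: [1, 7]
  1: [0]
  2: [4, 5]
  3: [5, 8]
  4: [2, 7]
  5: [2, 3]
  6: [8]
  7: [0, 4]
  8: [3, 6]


Visit 0, push [7, 1]
Visit 1, push []
Visit 7, push [4]
Visit 4, push [2]
Visit 2, push [5]
Visit 5, push [3]
Visit 3, push [8]
Visit 8, push [6]
Visit 6, push []

DFS order: [0, 1, 7, 4, 2, 5, 3, 8, 6]


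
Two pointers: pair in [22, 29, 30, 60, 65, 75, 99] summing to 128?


lo=0(22)+hi=6(99)=121
lo=1(29)+hi=6(99)=128

Yes: 29+99=128


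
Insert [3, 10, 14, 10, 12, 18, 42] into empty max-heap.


Insert 3: [3]
Insert 10: [10, 3]
Insert 14: [14, 3, 10]
Insert 10: [14, 10, 10, 3]
Insert 12: [14, 12, 10, 3, 10]
Insert 18: [18, 12, 14, 3, 10, 10]
Insert 42: [42, 12, 18, 3, 10, 10, 14]

Final heap: [42, 12, 18, 3, 10, 10, 14]


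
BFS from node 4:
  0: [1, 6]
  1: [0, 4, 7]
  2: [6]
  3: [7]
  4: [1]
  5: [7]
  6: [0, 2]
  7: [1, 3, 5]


Visit 4, enqueue [1]
Visit 1, enqueue [0, 7]
Visit 0, enqueue [6]
Visit 7, enqueue [3, 5]
Visit 6, enqueue [2]
Visit 3, enqueue []
Visit 5, enqueue []
Visit 2, enqueue []

BFS order: [4, 1, 0, 7, 6, 3, 5, 2]


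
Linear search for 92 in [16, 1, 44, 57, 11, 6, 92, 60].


i=0: 16!=92
i=1: 1!=92
i=2: 44!=92
i=3: 57!=92
i=4: 11!=92
i=5: 6!=92
i=6: 92==92 found!

Found at 6, 7 comps


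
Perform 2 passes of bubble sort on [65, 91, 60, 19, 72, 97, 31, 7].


Initial: [65, 91, 60, 19, 72, 97, 31, 7]
Pass 1: [65, 60, 19, 72, 91, 31, 7, 97] (5 swaps)
Pass 2: [60, 19, 65, 72, 31, 7, 91, 97] (4 swaps)

After 2 passes: [60, 19, 65, 72, 31, 7, 91, 97]


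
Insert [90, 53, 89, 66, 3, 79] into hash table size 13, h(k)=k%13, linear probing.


Insert 90: h=12 -> slot 12
Insert 53: h=1 -> slot 1
Insert 89: h=11 -> slot 11
Insert 66: h=1, 1 probes -> slot 2
Insert 3: h=3 -> slot 3
Insert 79: h=1, 3 probes -> slot 4

Table: [None, 53, 66, 3, 79, None, None, None, None, None, None, 89, 90]


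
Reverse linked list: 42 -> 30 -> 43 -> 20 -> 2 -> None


Step 1: curr=42, set curr.next=prev(None) | reversed so far: 42
Step 2: curr=30, set curr.next=prev(42) | reversed so far: 30 -> 42
Step 3: curr=43, set curr.next=prev(30) | reversed so far: 43 -> 30 -> 42
Step 4: curr=20, set curr.next=prev(43) | reversed so far: 20 -> 43 -> 30 -> 42
Step 5: curr=2, set curr.next=prev(20) | reversed so far: 2 -> 20 -> 43 -> 30 -> 42

2 -> 20 -> 43 -> 30 -> 42 -> None


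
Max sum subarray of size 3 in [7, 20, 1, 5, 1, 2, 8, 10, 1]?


[0:3]: 28
[1:4]: 26
[2:5]: 7
[3:6]: 8
[4:7]: 11
[5:8]: 20
[6:9]: 19

Max: 28 at [0:3]


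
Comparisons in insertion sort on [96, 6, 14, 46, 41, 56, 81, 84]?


Algorithm: insertion sort
Input: [96, 6, 14, 46, 41, 56, 81, 84]
Sorted: [6, 14, 41, 46, 56, 81, 84, 96]

14


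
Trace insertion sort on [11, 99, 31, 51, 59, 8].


Initial: [11, 99, 31, 51, 59, 8]
Insert 99: [11, 99, 31, 51, 59, 8]
Insert 31: [11, 31, 99, 51, 59, 8]
Insert 51: [11, 31, 51, 99, 59, 8]
Insert 59: [11, 31, 51, 59, 99, 8]
Insert 8: [8, 11, 31, 51, 59, 99]

Sorted: [8, 11, 31, 51, 59, 99]


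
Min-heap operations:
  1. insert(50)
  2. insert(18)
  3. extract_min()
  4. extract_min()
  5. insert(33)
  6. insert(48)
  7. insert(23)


insert(50) -> [50]
insert(18) -> [18, 50]
extract_min()->18, [50]
extract_min()->50, []
insert(33) -> [33]
insert(48) -> [33, 48]
insert(23) -> [23, 48, 33]

Final heap: [23, 48, 33]


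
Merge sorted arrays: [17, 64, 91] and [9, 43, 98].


Take 9 from B
Take 17 from A
Take 43 from B
Take 64 from A
Take 91 from A

Merged: [9, 17, 43, 64, 91, 98]


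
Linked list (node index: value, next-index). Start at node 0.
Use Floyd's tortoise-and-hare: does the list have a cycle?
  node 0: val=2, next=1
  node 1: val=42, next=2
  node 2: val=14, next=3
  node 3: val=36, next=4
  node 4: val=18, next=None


Floyd's tortoise (slow, +1) and hare (fast, +2):
  init: slow=0, fast=0
  step 1: slow=1, fast=2
  step 2: slow=2, fast=4
  step 3: fast -> None, no cycle

Cycle: no


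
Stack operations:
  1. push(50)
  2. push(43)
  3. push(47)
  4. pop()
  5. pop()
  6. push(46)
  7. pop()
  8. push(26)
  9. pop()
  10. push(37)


push(50) -> [50]
push(43) -> [50, 43]
push(47) -> [50, 43, 47]
pop()->47, [50, 43]
pop()->43, [50]
push(46) -> [50, 46]
pop()->46, [50]
push(26) -> [50, 26]
pop()->26, [50]
push(37) -> [50, 37]

Final stack: [50, 37]


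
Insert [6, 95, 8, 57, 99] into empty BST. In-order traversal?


Insert 6: root
Insert 95: R from 6
Insert 8: R from 6 -> L from 95
Insert 57: R from 6 -> L from 95 -> R from 8
Insert 99: R from 6 -> R from 95

In-order: [6, 8, 57, 95, 99]


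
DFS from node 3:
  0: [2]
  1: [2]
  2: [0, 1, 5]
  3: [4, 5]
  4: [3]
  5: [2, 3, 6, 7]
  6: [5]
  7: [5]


Visit 3, push [5, 4]
Visit 4, push []
Visit 5, push [7, 6, 2]
Visit 2, push [1, 0]
Visit 0, push []
Visit 1, push []
Visit 6, push []
Visit 7, push []

DFS order: [3, 4, 5, 2, 0, 1, 6, 7]


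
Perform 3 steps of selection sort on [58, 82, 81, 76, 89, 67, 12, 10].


Initial: [58, 82, 81, 76, 89, 67, 12, 10]
Step 1: min=10 at 7
  Swap: [10, 82, 81, 76, 89, 67, 12, 58]
Step 2: min=12 at 6
  Swap: [10, 12, 81, 76, 89, 67, 82, 58]
Step 3: min=58 at 7
  Swap: [10, 12, 58, 76, 89, 67, 82, 81]

After 3 steps: [10, 12, 58, 76, 89, 67, 82, 81]


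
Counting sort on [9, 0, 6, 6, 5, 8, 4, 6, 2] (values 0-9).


Input: [9, 0, 6, 6, 5, 8, 4, 6, 2]
Counts: [1, 0, 1, 0, 1, 1, 3, 0, 1, 1]

Sorted: [0, 2, 4, 5, 6, 6, 6, 8, 9]


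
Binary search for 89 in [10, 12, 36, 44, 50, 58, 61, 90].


Step 1: lo=0, hi=7, mid=3, val=44
Step 2: lo=4, hi=7, mid=5, val=58
Step 3: lo=6, hi=7, mid=6, val=61
Step 4: lo=7, hi=7, mid=7, val=90

Not found


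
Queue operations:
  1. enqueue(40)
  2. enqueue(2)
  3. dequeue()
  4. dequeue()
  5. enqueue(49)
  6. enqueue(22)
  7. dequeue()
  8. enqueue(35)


enqueue(40) -> [40]
enqueue(2) -> [40, 2]
dequeue()->40, [2]
dequeue()->2, []
enqueue(49) -> [49]
enqueue(22) -> [49, 22]
dequeue()->49, [22]
enqueue(35) -> [22, 35]

Final queue: [22, 35]


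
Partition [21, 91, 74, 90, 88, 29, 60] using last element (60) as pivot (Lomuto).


Pivot: 60
  21 <= 60: advance i (no swap)
  29 <= 60: swap -> [21, 29, 74, 90, 88, 91, 60]
Place pivot at 2: [21, 29, 60, 90, 88, 91, 74]

Partitioned: [21, 29, 60, 90, 88, 91, 74]


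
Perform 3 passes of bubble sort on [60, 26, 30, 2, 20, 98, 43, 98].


Initial: [60, 26, 30, 2, 20, 98, 43, 98]
Pass 1: [26, 30, 2, 20, 60, 43, 98, 98] (5 swaps)
Pass 2: [26, 2, 20, 30, 43, 60, 98, 98] (3 swaps)
Pass 3: [2, 20, 26, 30, 43, 60, 98, 98] (2 swaps)

After 3 passes: [2, 20, 26, 30, 43, 60, 98, 98]


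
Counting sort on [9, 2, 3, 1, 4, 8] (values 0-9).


Input: [9, 2, 3, 1, 4, 8]
Counts: [0, 1, 1, 1, 1, 0, 0, 0, 1, 1]

Sorted: [1, 2, 3, 4, 8, 9]


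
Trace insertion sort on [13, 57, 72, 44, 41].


Initial: [13, 57, 72, 44, 41]
Insert 57: [13, 57, 72, 44, 41]
Insert 72: [13, 57, 72, 44, 41]
Insert 44: [13, 44, 57, 72, 41]
Insert 41: [13, 41, 44, 57, 72]

Sorted: [13, 41, 44, 57, 72]


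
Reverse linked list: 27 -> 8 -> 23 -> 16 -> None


Step 1: curr=27, set curr.next=prev(None) | reversed so far: 27
Step 2: curr=8, set curr.next=prev(27) | reversed so far: 8 -> 27
Step 3: curr=23, set curr.next=prev(8) | reversed so far: 23 -> 8 -> 27
Step 4: curr=16, set curr.next=prev(23) | reversed so far: 16 -> 23 -> 8 -> 27

16 -> 23 -> 8 -> 27 -> None


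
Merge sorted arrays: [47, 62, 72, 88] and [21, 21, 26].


Take 21 from B
Take 21 from B
Take 26 from B

Merged: [21, 21, 26, 47, 62, 72, 88]


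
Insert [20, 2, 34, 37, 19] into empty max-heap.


Insert 20: [20]
Insert 2: [20, 2]
Insert 34: [34, 2, 20]
Insert 37: [37, 34, 20, 2]
Insert 19: [37, 34, 20, 2, 19]

Final heap: [37, 34, 20, 2, 19]


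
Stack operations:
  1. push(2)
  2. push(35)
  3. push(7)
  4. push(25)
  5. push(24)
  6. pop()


push(2) -> [2]
push(35) -> [2, 35]
push(7) -> [2, 35, 7]
push(25) -> [2, 35, 7, 25]
push(24) -> [2, 35, 7, 25, 24]
pop()->24, [2, 35, 7, 25]

Final stack: [2, 35, 7, 25]


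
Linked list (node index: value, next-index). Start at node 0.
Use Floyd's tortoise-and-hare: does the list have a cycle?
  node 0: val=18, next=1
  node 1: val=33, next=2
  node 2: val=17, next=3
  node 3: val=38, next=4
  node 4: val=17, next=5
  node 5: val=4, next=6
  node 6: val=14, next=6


Floyd's tortoise (slow, +1) and hare (fast, +2):
  init: slow=0, fast=0
  step 1: slow=1, fast=2
  step 2: slow=2, fast=4
  step 3: slow=3, fast=6
  step 4: slow=4, fast=6
  step 5: slow=5, fast=6
  step 6: slow=6, fast=6
  slow == fast at node 6: cycle detected

Cycle: yes


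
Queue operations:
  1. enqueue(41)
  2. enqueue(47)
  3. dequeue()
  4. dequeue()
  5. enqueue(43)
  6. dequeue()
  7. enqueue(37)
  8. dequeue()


enqueue(41) -> [41]
enqueue(47) -> [41, 47]
dequeue()->41, [47]
dequeue()->47, []
enqueue(43) -> [43]
dequeue()->43, []
enqueue(37) -> [37]
dequeue()->37, []

Final queue: []


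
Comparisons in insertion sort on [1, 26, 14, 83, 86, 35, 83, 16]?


Algorithm: insertion sort
Input: [1, 26, 14, 83, 86, 35, 83, 16]
Sorted: [1, 14, 16, 26, 35, 83, 83, 86]

16


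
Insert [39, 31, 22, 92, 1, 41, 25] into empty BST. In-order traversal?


Insert 39: root
Insert 31: L from 39
Insert 22: L from 39 -> L from 31
Insert 92: R from 39
Insert 1: L from 39 -> L from 31 -> L from 22
Insert 41: R from 39 -> L from 92
Insert 25: L from 39 -> L from 31 -> R from 22

In-order: [1, 22, 25, 31, 39, 41, 92]


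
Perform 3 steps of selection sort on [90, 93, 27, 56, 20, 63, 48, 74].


Initial: [90, 93, 27, 56, 20, 63, 48, 74]
Step 1: min=20 at 4
  Swap: [20, 93, 27, 56, 90, 63, 48, 74]
Step 2: min=27 at 2
  Swap: [20, 27, 93, 56, 90, 63, 48, 74]
Step 3: min=48 at 6
  Swap: [20, 27, 48, 56, 90, 63, 93, 74]

After 3 steps: [20, 27, 48, 56, 90, 63, 93, 74]


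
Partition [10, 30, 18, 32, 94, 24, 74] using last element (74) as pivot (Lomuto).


Pivot: 74
  10 <= 74: advance i (no swap)
  30 <= 74: advance i (no swap)
  18 <= 74: advance i (no swap)
  32 <= 74: advance i (no swap)
  24 <= 74: swap -> [10, 30, 18, 32, 24, 94, 74]
Place pivot at 5: [10, 30, 18, 32, 24, 74, 94]

Partitioned: [10, 30, 18, 32, 24, 74, 94]


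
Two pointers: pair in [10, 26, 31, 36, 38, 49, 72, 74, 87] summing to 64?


lo=0(10)+hi=8(87)=97
lo=0(10)+hi=7(74)=84
lo=0(10)+hi=6(72)=82
lo=0(10)+hi=5(49)=59
lo=1(26)+hi=5(49)=75
lo=1(26)+hi=4(38)=64

Yes: 26+38=64


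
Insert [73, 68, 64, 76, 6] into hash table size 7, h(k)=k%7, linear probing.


Insert 73: h=3 -> slot 3
Insert 68: h=5 -> slot 5
Insert 64: h=1 -> slot 1
Insert 76: h=6 -> slot 6
Insert 6: h=6, 1 probes -> slot 0

Table: [6, 64, None, 73, None, 68, 76]


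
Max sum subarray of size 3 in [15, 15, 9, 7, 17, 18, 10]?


[0:3]: 39
[1:4]: 31
[2:5]: 33
[3:6]: 42
[4:7]: 45

Max: 45 at [4:7]


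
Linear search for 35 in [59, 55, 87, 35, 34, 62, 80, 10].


i=0: 59!=35
i=1: 55!=35
i=2: 87!=35
i=3: 35==35 found!

Found at 3, 4 comps


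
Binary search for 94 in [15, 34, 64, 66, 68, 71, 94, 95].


Step 1: lo=0, hi=7, mid=3, val=66
Step 2: lo=4, hi=7, mid=5, val=71
Step 3: lo=6, hi=7, mid=6, val=94

Found at index 6


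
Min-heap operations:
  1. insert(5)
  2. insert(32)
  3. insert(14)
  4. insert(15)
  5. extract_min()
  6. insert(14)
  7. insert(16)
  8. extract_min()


insert(5) -> [5]
insert(32) -> [5, 32]
insert(14) -> [5, 32, 14]
insert(15) -> [5, 15, 14, 32]
extract_min()->5, [14, 15, 32]
insert(14) -> [14, 14, 32, 15]
insert(16) -> [14, 14, 32, 15, 16]
extract_min()->14, [14, 15, 32, 16]

Final heap: [14, 15, 32, 16]


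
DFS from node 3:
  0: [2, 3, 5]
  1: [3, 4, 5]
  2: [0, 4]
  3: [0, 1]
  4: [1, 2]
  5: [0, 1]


Visit 3, push [1, 0]
Visit 0, push [5, 2]
Visit 2, push [4]
Visit 4, push [1]
Visit 1, push [5]
Visit 5, push []

DFS order: [3, 0, 2, 4, 1, 5]


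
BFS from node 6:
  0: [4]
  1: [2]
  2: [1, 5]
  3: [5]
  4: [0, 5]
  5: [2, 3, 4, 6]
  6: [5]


Visit 6, enqueue [5]
Visit 5, enqueue [2, 3, 4]
Visit 2, enqueue [1]
Visit 3, enqueue []
Visit 4, enqueue [0]
Visit 1, enqueue []
Visit 0, enqueue []

BFS order: [6, 5, 2, 3, 4, 1, 0]


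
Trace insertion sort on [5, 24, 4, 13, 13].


Initial: [5, 24, 4, 13, 13]
Insert 24: [5, 24, 4, 13, 13]
Insert 4: [4, 5, 24, 13, 13]
Insert 13: [4, 5, 13, 24, 13]
Insert 13: [4, 5, 13, 13, 24]

Sorted: [4, 5, 13, 13, 24]


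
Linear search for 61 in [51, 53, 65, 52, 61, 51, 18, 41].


i=0: 51!=61
i=1: 53!=61
i=2: 65!=61
i=3: 52!=61
i=4: 61==61 found!

Found at 4, 5 comps


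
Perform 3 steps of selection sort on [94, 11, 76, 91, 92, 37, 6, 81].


Initial: [94, 11, 76, 91, 92, 37, 6, 81]
Step 1: min=6 at 6
  Swap: [6, 11, 76, 91, 92, 37, 94, 81]
Step 2: min=11 at 1
  Swap: [6, 11, 76, 91, 92, 37, 94, 81]
Step 3: min=37 at 5
  Swap: [6, 11, 37, 91, 92, 76, 94, 81]

After 3 steps: [6, 11, 37, 91, 92, 76, 94, 81]


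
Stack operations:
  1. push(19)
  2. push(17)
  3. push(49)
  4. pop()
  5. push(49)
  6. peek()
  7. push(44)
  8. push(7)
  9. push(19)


push(19) -> [19]
push(17) -> [19, 17]
push(49) -> [19, 17, 49]
pop()->49, [19, 17]
push(49) -> [19, 17, 49]
peek()->49
push(44) -> [19, 17, 49, 44]
push(7) -> [19, 17, 49, 44, 7]
push(19) -> [19, 17, 49, 44, 7, 19]

Final stack: [19, 17, 49, 44, 7, 19]


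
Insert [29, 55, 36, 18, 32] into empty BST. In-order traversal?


Insert 29: root
Insert 55: R from 29
Insert 36: R from 29 -> L from 55
Insert 18: L from 29
Insert 32: R from 29 -> L from 55 -> L from 36

In-order: [18, 29, 32, 36, 55]


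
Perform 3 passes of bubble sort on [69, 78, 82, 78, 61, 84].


Initial: [69, 78, 82, 78, 61, 84]
Pass 1: [69, 78, 78, 61, 82, 84] (2 swaps)
Pass 2: [69, 78, 61, 78, 82, 84] (1 swaps)
Pass 3: [69, 61, 78, 78, 82, 84] (1 swaps)

After 3 passes: [69, 61, 78, 78, 82, 84]


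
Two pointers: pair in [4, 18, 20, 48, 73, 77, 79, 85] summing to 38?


lo=0(4)+hi=7(85)=89
lo=0(4)+hi=6(79)=83
lo=0(4)+hi=5(77)=81
lo=0(4)+hi=4(73)=77
lo=0(4)+hi=3(48)=52
lo=0(4)+hi=2(20)=24
lo=1(18)+hi=2(20)=38

Yes: 18+20=38


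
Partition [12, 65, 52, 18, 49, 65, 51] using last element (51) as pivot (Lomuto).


Pivot: 51
  12 <= 51: advance i (no swap)
  18 <= 51: swap -> [12, 18, 52, 65, 49, 65, 51]
  49 <= 51: swap -> [12, 18, 49, 65, 52, 65, 51]
Place pivot at 3: [12, 18, 49, 51, 52, 65, 65]

Partitioned: [12, 18, 49, 51, 52, 65, 65]


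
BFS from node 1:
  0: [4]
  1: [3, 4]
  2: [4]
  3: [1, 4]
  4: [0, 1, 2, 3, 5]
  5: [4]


Visit 1, enqueue [3, 4]
Visit 3, enqueue []
Visit 4, enqueue [0, 2, 5]
Visit 0, enqueue []
Visit 2, enqueue []
Visit 5, enqueue []

BFS order: [1, 3, 4, 0, 2, 5]


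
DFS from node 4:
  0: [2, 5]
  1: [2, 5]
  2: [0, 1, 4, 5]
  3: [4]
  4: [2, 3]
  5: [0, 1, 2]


Visit 4, push [3, 2]
Visit 2, push [5, 1, 0]
Visit 0, push [5]
Visit 5, push [1]
Visit 1, push []
Visit 3, push []

DFS order: [4, 2, 0, 5, 1, 3]


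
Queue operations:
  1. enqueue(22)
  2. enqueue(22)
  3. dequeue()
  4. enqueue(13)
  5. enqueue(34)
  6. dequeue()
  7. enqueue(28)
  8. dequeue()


enqueue(22) -> [22]
enqueue(22) -> [22, 22]
dequeue()->22, [22]
enqueue(13) -> [22, 13]
enqueue(34) -> [22, 13, 34]
dequeue()->22, [13, 34]
enqueue(28) -> [13, 34, 28]
dequeue()->13, [34, 28]

Final queue: [34, 28]


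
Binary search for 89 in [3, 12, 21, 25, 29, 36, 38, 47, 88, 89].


Step 1: lo=0, hi=9, mid=4, val=29
Step 2: lo=5, hi=9, mid=7, val=47
Step 3: lo=8, hi=9, mid=8, val=88
Step 4: lo=9, hi=9, mid=9, val=89

Found at index 9


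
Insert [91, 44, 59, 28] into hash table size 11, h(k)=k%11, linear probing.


Insert 91: h=3 -> slot 3
Insert 44: h=0 -> slot 0
Insert 59: h=4 -> slot 4
Insert 28: h=6 -> slot 6

Table: [44, None, None, 91, 59, None, 28, None, None, None, None]


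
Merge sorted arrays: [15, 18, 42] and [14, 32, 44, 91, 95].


Take 14 from B
Take 15 from A
Take 18 from A
Take 32 from B
Take 42 from A

Merged: [14, 15, 18, 32, 42, 44, 91, 95]


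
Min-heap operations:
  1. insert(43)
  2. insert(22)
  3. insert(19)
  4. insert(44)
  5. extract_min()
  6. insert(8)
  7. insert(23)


insert(43) -> [43]
insert(22) -> [22, 43]
insert(19) -> [19, 43, 22]
insert(44) -> [19, 43, 22, 44]
extract_min()->19, [22, 43, 44]
insert(8) -> [8, 22, 44, 43]
insert(23) -> [8, 22, 44, 43, 23]

Final heap: [8, 22, 44, 43, 23]


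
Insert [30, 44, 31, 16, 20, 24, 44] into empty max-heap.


Insert 30: [30]
Insert 44: [44, 30]
Insert 31: [44, 30, 31]
Insert 16: [44, 30, 31, 16]
Insert 20: [44, 30, 31, 16, 20]
Insert 24: [44, 30, 31, 16, 20, 24]
Insert 44: [44, 30, 44, 16, 20, 24, 31]

Final heap: [44, 30, 44, 16, 20, 24, 31]


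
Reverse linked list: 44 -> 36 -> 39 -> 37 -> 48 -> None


Step 1: curr=44, set curr.next=prev(None) | reversed so far: 44
Step 2: curr=36, set curr.next=prev(44) | reversed so far: 36 -> 44
Step 3: curr=39, set curr.next=prev(36) | reversed so far: 39 -> 36 -> 44
Step 4: curr=37, set curr.next=prev(39) | reversed so far: 37 -> 39 -> 36 -> 44
Step 5: curr=48, set curr.next=prev(37) | reversed so far: 48 -> 37 -> 39 -> 36 -> 44

48 -> 37 -> 39 -> 36 -> 44 -> None


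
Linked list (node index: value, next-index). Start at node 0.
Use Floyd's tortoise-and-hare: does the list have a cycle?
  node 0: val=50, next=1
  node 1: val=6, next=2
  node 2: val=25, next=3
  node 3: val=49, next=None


Floyd's tortoise (slow, +1) and hare (fast, +2):
  init: slow=0, fast=0
  step 1: slow=1, fast=2
  step 2: fast 2->3->None, no cycle

Cycle: no


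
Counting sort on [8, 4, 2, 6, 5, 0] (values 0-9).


Input: [8, 4, 2, 6, 5, 0]
Counts: [1, 0, 1, 0, 1, 1, 1, 0, 1, 0]

Sorted: [0, 2, 4, 5, 6, 8]


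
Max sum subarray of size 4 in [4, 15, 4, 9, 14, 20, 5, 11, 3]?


[0:4]: 32
[1:5]: 42
[2:6]: 47
[3:7]: 48
[4:8]: 50
[5:9]: 39

Max: 50 at [4:8]


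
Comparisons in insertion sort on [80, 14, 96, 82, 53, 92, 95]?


Algorithm: insertion sort
Input: [80, 14, 96, 82, 53, 92, 95]
Sorted: [14, 53, 80, 82, 92, 95, 96]

12


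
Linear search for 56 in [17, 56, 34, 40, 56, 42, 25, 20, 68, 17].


i=0: 17!=56
i=1: 56==56 found!

Found at 1, 2 comps


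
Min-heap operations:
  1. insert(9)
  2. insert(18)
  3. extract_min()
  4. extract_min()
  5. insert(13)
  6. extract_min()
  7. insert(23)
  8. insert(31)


insert(9) -> [9]
insert(18) -> [9, 18]
extract_min()->9, [18]
extract_min()->18, []
insert(13) -> [13]
extract_min()->13, []
insert(23) -> [23]
insert(31) -> [23, 31]

Final heap: [23, 31]


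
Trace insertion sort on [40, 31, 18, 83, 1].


Initial: [40, 31, 18, 83, 1]
Insert 31: [31, 40, 18, 83, 1]
Insert 18: [18, 31, 40, 83, 1]
Insert 83: [18, 31, 40, 83, 1]
Insert 1: [1, 18, 31, 40, 83]

Sorted: [1, 18, 31, 40, 83]


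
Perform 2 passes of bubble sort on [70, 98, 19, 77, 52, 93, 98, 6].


Initial: [70, 98, 19, 77, 52, 93, 98, 6]
Pass 1: [70, 19, 77, 52, 93, 98, 6, 98] (5 swaps)
Pass 2: [19, 70, 52, 77, 93, 6, 98, 98] (3 swaps)

After 2 passes: [19, 70, 52, 77, 93, 6, 98, 98]
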